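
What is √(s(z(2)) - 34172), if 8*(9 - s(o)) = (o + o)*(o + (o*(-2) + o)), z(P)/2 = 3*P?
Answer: I*√34163 ≈ 184.83*I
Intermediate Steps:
z(P) = 6*P (z(P) = 2*(3*P) = 6*P)
s(o) = 9 (s(o) = 9 - (o + o)*(o + (o*(-2) + o))/8 = 9 - 2*o*(o + (-2*o + o))/8 = 9 - 2*o*(o - o)/8 = 9 - 2*o*0/8 = 9 - ⅛*0 = 9 + 0 = 9)
√(s(z(2)) - 34172) = √(9 - 34172) = √(-34163) = I*√34163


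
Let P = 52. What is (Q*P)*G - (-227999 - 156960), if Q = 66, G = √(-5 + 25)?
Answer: 384959 + 6864*√5 ≈ 4.0031e+5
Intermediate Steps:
G = 2*√5 (G = √20 = 2*√5 ≈ 4.4721)
(Q*P)*G - (-227999 - 156960) = (66*52)*(2*√5) - (-227999 - 156960) = 3432*(2*√5) - 1*(-384959) = 6864*√5 + 384959 = 384959 + 6864*√5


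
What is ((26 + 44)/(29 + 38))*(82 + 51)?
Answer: 9310/67 ≈ 138.96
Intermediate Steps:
((26 + 44)/(29 + 38))*(82 + 51) = (70/67)*133 = 9310/67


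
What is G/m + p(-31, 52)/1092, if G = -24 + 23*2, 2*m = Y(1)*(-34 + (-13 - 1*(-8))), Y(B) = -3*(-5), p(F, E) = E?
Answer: -113/4095 ≈ -0.027595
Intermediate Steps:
Y(B) = 15
m = -585/2 (m = (15*(-34 + (-13 - 1*(-8))))/2 = (15*(-34 + (-13 + 8)))/2 = (15*(-34 - 5))/2 = (15*(-39))/2 = (½)*(-585) = -585/2 ≈ -292.50)
G = 22 (G = -24 + 46 = 22)
G/m + p(-31, 52)/1092 = 22/(-585/2) + 52/1092 = 22*(-2/585) + 52*(1/1092) = -44/585 + 1/21 = -113/4095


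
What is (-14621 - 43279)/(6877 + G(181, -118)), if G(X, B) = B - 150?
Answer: -19300/2203 ≈ -8.7608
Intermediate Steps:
G(X, B) = -150 + B
(-14621 - 43279)/(6877 + G(181, -118)) = (-14621 - 43279)/(6877 + (-150 - 118)) = -57900/(6877 - 268) = -57900/6609 = -57900*1/6609 = -19300/2203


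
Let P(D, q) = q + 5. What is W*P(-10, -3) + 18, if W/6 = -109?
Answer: -1290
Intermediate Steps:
P(D, q) = 5 + q
W = -654 (W = 6*(-109) = -654)
W*P(-10, -3) + 18 = -654*(5 - 3) + 18 = -654*2 + 18 = -1308 + 18 = -1290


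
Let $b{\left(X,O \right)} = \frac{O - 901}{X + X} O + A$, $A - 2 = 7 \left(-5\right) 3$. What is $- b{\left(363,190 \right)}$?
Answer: $\frac{34978}{121} \approx 289.07$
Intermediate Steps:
$A = -103$ ($A = 2 + 7 \left(-5\right) 3 = 2 - 105 = -103$)
$b{\left(X,O \right)} = -103 + \frac{O \left(-901 + O\right)}{2 X}$ ($b{\left(X,O \right)} = \frac{O - 901}{X + X} O - 103 = \frac{-901 + O}{2 X} O - 103 = \frac{O \left(-901 + O\right)}{2 X} - 103 = -103 + \frac{O \left(-901 + O\right)}{2 X}$)
$- b{\left(363,190 \right)} = - \frac{190^{2} - 171190 - 74778}{2 \cdot 363} = - \frac{36100 - 171190 - 74778}{2 \cdot 363} = - \frac{-209868}{2 \cdot 363} = \left(-1\right) \left(- \frac{34978}{121}\right) = \frac{34978}{121}$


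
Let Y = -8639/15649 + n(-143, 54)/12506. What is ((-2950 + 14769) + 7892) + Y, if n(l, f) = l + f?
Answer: 3857459300039/195706394 ≈ 19710.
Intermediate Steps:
n(l, f) = f + l
Y = -109432095/195706394 (Y = -8639/15649 + (54 - 143)/12506 = -8639*1/15649 - 89*1/12506 = -8639/15649 - 89/12506 = -109432095/195706394 ≈ -0.55917)
((-2950 + 14769) + 7892) + Y = ((-2950 + 14769) + 7892) - 109432095/195706394 = (11819 + 7892) - 109432095/195706394 = 19711 - 109432095/195706394 = 3857459300039/195706394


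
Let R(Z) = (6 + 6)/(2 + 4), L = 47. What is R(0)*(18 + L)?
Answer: 130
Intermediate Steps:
R(Z) = 2 (R(Z) = 12/6 = 12*(⅙) = 2)
R(0)*(18 + L) = 2*(18 + 47) = 2*65 = 130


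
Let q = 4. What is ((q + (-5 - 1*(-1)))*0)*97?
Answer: 0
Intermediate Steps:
((q + (-5 - 1*(-1)))*0)*97 = ((4 + (-5 - 1*(-1)))*0)*97 = ((4 + (-5 + 1))*0)*97 = ((4 - 4)*0)*97 = (0*0)*97 = 0*97 = 0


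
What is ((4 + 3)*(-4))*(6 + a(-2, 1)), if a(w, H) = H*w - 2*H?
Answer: -56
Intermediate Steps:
a(w, H) = -2*H + H*w
((4 + 3)*(-4))*(6 + a(-2, 1)) = ((4 + 3)*(-4))*(6 + 1*(-2 - 2)) = (7*(-4))*(6 + 1*(-4)) = -28*(6 - 4) = -28*2 = -56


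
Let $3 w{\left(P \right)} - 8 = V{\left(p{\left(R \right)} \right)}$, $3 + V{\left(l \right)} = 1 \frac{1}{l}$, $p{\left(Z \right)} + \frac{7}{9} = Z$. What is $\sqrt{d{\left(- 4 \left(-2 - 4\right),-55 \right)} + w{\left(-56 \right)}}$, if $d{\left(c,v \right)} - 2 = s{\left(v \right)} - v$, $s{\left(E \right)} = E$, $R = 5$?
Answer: $\frac{\sqrt{48678}}{114} \approx 1.9354$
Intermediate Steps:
$p{\left(Z \right)} = - \frac{7}{9} + Z$
$V{\left(l \right)} = -3 + \frac{1}{l}$ ($V{\left(l \right)} = -3 + 1 \frac{1}{l} = -3 + \frac{1}{l}$)
$w{\left(P \right)} = \frac{199}{114}$ ($w{\left(P \right)} = \frac{8}{3} + \frac{-3 + \frac{1}{- \frac{7}{9} + 5}}{3} = \frac{8}{3} + \frac{-3 + \frac{1}{\frac{38}{9}}}{3} = \frac{8}{3} + \frac{-3 + \frac{9}{38}}{3} = \frac{8}{3} + \frac{1}{3} \left(- \frac{105}{38}\right) = \frac{8}{3} - \frac{35}{38} = \frac{199}{114}$)
$d{\left(c,v \right)} = 2$ ($d{\left(c,v \right)} = 2 + \left(v - v\right) = 2 + 0 = 2$)
$\sqrt{d{\left(- 4 \left(-2 - 4\right),-55 \right)} + w{\left(-56 \right)}} = \sqrt{2 + \frac{199}{114}} = \sqrt{\frac{427}{114}} = \frac{\sqrt{48678}}{114}$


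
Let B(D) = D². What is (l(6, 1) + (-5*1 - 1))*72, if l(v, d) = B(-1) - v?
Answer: -792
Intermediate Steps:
l(v, d) = 1 - v (l(v, d) = (-1)² - v = 1 - v)
(l(6, 1) + (-5*1 - 1))*72 = ((1 - 1*6) + (-5*1 - 1))*72 = ((1 - 6) + (-5 - 1))*72 = (-5 - 6)*72 = -11*72 = -792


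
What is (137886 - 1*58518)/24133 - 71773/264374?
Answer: 19250737823/6380137742 ≈ 3.0173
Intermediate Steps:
(137886 - 1*58518)/24133 - 71773/264374 = (137886 - 58518)*(1/24133) - 71773*1/264374 = 79368*(1/24133) - 71773/264374 = 79368/24133 - 71773/264374 = 19250737823/6380137742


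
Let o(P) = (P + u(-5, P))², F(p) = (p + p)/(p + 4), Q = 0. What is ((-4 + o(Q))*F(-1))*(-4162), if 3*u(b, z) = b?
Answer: -91564/27 ≈ -3391.3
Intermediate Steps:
u(b, z) = b/3
F(p) = 2*p/(4 + p) (F(p) = (2*p)/(4 + p) = 2*p/(4 + p))
o(P) = (-5/3 + P)² (o(P) = (P + (⅓)*(-5))² = (P - 5/3)² = (-5/3 + P)²)
((-4 + o(Q))*F(-1))*(-4162) = ((-4 + (-5 + 3*0)²/9)*(2*(-1)/(4 - 1)))*(-4162) = ((-4 + (-5 + 0)²/9)*(2*(-1)/3))*(-4162) = ((-4 + (⅑)*(-5)²)*(2*(-1)*(⅓)))*(-4162) = ((-4 + (⅑)*25)*(-⅔))*(-4162) = ((-4 + 25/9)*(-⅔))*(-4162) = -11/9*(-⅔)*(-4162) = (22/27)*(-4162) = -91564/27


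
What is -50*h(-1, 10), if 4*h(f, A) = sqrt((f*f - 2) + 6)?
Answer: -25*sqrt(5)/2 ≈ -27.951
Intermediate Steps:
h(f, A) = sqrt(4 + f**2)/4 (h(f, A) = sqrt((f*f - 2) + 6)/4 = sqrt((f**2 - 2) + 6)/4 = sqrt((-2 + f**2) + 6)/4 = sqrt(4 + f**2)/4)
-50*h(-1, 10) = -25*sqrt(4 + (-1)**2)/2 = -25*sqrt(4 + 1)/2 = -25*sqrt(5)/2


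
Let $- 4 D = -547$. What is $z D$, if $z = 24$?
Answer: $3282$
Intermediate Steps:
$D = \frac{547}{4}$ ($D = \left(- \frac{1}{4}\right) \left(-547\right) = \frac{547}{4} \approx 136.75$)
$z D = 24 \cdot \frac{547}{4} = 3282$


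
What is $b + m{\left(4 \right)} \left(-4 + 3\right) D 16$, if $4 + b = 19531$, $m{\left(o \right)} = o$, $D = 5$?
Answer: $19207$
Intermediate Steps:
$b = 19527$ ($b = -4 + 19531 = 19527$)
$b + m{\left(4 \right)} \left(-4 + 3\right) D 16 = 19527 + 4 \left(-4 + 3\right) 5 \cdot 16 = 19527 + 4 \left(\left(-1\right) 5\right) 16 = 19527 + 4 \left(-5\right) 16 = 19527 - 320 = 19207$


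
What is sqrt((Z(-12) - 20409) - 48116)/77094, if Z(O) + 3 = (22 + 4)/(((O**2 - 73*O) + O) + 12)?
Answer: I*sqrt(17824126170)/39317940 ≈ 0.0033956*I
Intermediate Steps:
Z(O) = -3 + 26/(12 + O**2 - 72*O) (Z(O) = -3 + (22 + 4)/(((O**2 - 73*O) + O) + 12) = -3 + 26/((O**2 - 72*O) + 12) = -3 + 26/(12 + O**2 - 72*O))
sqrt((Z(-12) - 20409) - 48116)/77094 = sqrt(((-10 - 3*(-12)**2 + 216*(-12))/(12 + (-12)**2 - 72*(-12)) - 20409) - 48116)/77094 = sqrt(((-10 - 3*144 - 2592)/(12 + 144 + 864) - 20409) - 48116)*(1/77094) = sqrt(((-10 - 432 - 2592)/1020 - 20409) - 48116)*(1/77094) = sqrt(((1/1020)*(-3034) - 20409) - 48116)*(1/77094) = sqrt((-1517/510 - 20409) - 48116)*(1/77094) = sqrt(-10410107/510 - 48116)*(1/77094) = sqrt(-34949267/510)*(1/77094) = (I*sqrt(17824126170)/510)*(1/77094) = I*sqrt(17824126170)/39317940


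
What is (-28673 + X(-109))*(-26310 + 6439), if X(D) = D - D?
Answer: 569761183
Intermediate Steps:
X(D) = 0
(-28673 + X(-109))*(-26310 + 6439) = (-28673 + 0)*(-26310 + 6439) = -28673*(-19871) = 569761183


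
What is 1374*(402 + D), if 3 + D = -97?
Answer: 414948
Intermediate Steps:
D = -100 (D = -3 - 97 = -100)
1374*(402 + D) = 1374*(402 - 100) = 1374*302 = 414948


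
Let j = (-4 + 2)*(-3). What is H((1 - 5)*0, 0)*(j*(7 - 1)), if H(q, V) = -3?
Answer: -108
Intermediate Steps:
j = 6 (j = -2*(-3) = 6)
H((1 - 5)*0, 0)*(j*(7 - 1)) = -18*(7 - 1) = -18*6 = -3*36 = -108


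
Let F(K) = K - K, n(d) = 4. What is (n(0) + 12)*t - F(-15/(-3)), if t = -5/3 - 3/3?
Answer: -128/3 ≈ -42.667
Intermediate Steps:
F(K) = 0
t = -8/3 (t = -5*1/3 - 3*1/3 = -5/3 - 1 = -8/3 ≈ -2.6667)
(n(0) + 12)*t - F(-15/(-3)) = (4 + 12)*(-8/3) - 1*0 = 16*(-8/3) + 0 = -128/3 + 0 = -128/3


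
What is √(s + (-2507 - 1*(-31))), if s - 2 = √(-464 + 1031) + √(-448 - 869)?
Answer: √(-2474 + 9*√7 + I*√1317) ≈ 0.3666 + 49.501*I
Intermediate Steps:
s = 2 + 9*√7 + I*√1317 (s = 2 + (√(-464 + 1031) + √(-448 - 869)) = 2 + (√567 + √(-1317)) = 2 + (9*√7 + I*√1317) = 2 + 9*√7 + I*√1317 ≈ 25.812 + 36.29*I)
√(s + (-2507 - 1*(-31))) = √((2 + 9*√7 + I*√1317) + (-2507 - 1*(-31))) = √((2 + 9*√7 + I*√1317) + (-2507 + 31)) = √((2 + 9*√7 + I*√1317) - 2476) = √(-2474 + 9*√7 + I*√1317)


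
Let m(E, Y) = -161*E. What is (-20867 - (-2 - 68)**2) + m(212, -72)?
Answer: -59899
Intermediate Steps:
(-20867 - (-2 - 68)**2) + m(212, -72) = (-20867 - (-2 - 68)**2) - 161*212 = (-20867 - 1*(-70)**2) - 34132 = (-20867 - 1*4900) - 34132 = (-20867 - 4900) - 34132 = -25767 - 34132 = -59899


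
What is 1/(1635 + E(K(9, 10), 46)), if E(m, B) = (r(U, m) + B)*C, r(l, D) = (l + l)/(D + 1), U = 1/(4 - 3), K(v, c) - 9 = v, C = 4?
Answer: 19/34569 ≈ 0.00054963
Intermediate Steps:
K(v, c) = 9 + v
U = 1 (U = 1/1 = 1)
r(l, D) = 2*l/(1 + D) (r(l, D) = (2*l)/(1 + D) = 2*l/(1 + D))
E(m, B) = 4*B + 8/(1 + m) (E(m, B) = (2*1/(1 + m) + B)*4 = (2/(1 + m) + B)*4 = (B + 2/(1 + m))*4 = 4*B + 8/(1 + m))
1/(1635 + E(K(9, 10), 46)) = 1/(1635 + 4*(2 + 46*(1 + (9 + 9)))/(1 + (9 + 9))) = 1/(1635 + 4*(2 + 46*(1 + 18))/(1 + 18)) = 1/(1635 + 4*(2 + 46*19)/19) = 1/(1635 + 4*(1/19)*(2 + 874)) = 1/(1635 + 4*(1/19)*876) = 1/(1635 + 3504/19) = 1/(34569/19) = 19/34569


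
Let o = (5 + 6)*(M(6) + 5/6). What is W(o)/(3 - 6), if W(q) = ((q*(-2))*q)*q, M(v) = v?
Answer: 91733851/324 ≈ 2.8313e+5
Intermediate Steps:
o = 451/6 (o = (5 + 6)*(6 + 5/6) = 11*(6 + 5*(1/6)) = 11*(6 + 5/6) = 11*(41/6) = 451/6 ≈ 75.167)
W(q) = -2*q**3 (W(q) = ((-2*q)*q)*q = (-2*q**2)*q = -2*q**3)
W(o)/(3 - 6) = (-2*(451/6)**3)/(3 - 6) = (-2*91733851/216)/(-3) = -1/3*(-91733851/108) = 91733851/324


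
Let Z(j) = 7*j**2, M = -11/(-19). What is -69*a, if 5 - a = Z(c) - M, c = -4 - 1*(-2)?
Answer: 29394/19 ≈ 1547.1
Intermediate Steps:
M = 11/19 (M = -11*(-1/19) = 11/19 ≈ 0.57895)
c = -2 (c = -4 + 2 = -2)
a = -426/19 (a = 5 - (7*(-2)**2 - 1*11/19) = 5 - (7*4 - 11/19) = 5 - (28 - 11/19) = 5 - 1*521/19 = 5 - 521/19 = -426/19 ≈ -22.421)
-69*a = -69*(-426/19) = 29394/19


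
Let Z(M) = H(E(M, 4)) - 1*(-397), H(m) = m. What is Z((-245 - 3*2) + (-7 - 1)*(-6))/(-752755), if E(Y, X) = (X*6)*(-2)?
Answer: -349/752755 ≈ -0.00046363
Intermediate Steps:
E(Y, X) = -12*X (E(Y, X) = (6*X)*(-2) = -12*X)
Z(M) = 349 (Z(M) = -12*4 - 1*(-397) = -48 + 397 = 349)
Z((-245 - 3*2) + (-7 - 1)*(-6))/(-752755) = 349/(-752755) = 349*(-1/752755) = -349/752755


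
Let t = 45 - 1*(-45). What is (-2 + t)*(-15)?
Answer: -1320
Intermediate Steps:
t = 90 (t = 45 + 45 = 90)
(-2 + t)*(-15) = (-2 + 90)*(-15) = 88*(-15) = -1320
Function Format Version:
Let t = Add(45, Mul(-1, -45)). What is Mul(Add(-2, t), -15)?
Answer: -1320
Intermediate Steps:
t = 90 (t = Add(45, 45) = 90)
Mul(Add(-2, t), -15) = Mul(Add(-2, 90), -15) = Mul(88, -15) = -1320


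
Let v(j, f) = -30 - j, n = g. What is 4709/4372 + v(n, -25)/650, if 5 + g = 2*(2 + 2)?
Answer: 1458287/1420900 ≈ 1.0263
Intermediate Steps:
g = 3 (g = -5 + 2*(2 + 2) = -5 + 2*4 = -5 + 8 = 3)
n = 3
4709/4372 + v(n, -25)/650 = 4709/4372 + (-30 - 1*3)/650 = 4709*(1/4372) + (-30 - 3)*(1/650) = 4709/4372 - 33*1/650 = 4709/4372 - 33/650 = 1458287/1420900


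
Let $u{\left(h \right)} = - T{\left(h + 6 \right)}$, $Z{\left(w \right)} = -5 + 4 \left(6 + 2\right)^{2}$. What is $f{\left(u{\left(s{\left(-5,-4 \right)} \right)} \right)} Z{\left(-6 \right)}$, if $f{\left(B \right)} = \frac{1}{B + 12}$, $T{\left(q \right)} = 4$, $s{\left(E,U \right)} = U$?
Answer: $\frac{251}{8} \approx 31.375$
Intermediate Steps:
$Z{\left(w \right)} = 251$ ($Z{\left(w \right)} = -5 + 4 \cdot 8^{2} = -5 + 4 \cdot 64 = -5 + 256 = 251$)
$u{\left(h \right)} = -4$ ($u{\left(h \right)} = \left(-1\right) 4 = -4$)
$f{\left(B \right)} = \frac{1}{12 + B}$
$f{\left(u{\left(s{\left(-5,-4 \right)} \right)} \right)} Z{\left(-6 \right)} = \frac{1}{12 - 4} \cdot 251 = \frac{1}{8} \cdot 251 = \frac{251}{8}$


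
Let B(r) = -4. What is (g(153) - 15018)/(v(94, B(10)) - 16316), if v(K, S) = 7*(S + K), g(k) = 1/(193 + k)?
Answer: 5196227/5427356 ≈ 0.95741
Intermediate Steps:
v(K, S) = 7*K + 7*S (v(K, S) = 7*(K + S) = 7*K + 7*S)
(g(153) - 15018)/(v(94, B(10)) - 16316) = (1/(193 + 153) - 15018)/((7*94 + 7*(-4)) - 16316) = (1/346 - 15018)/((658 - 28) - 16316) = (1/346 - 15018)/(630 - 16316) = -5196227/346/(-15686) = -5196227/346*(-1/15686) = 5196227/5427356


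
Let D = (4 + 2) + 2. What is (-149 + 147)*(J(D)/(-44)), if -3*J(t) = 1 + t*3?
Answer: -25/66 ≈ -0.37879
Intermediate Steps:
D = 8 (D = 6 + 2 = 8)
J(t) = -1/3 - t (J(t) = -(1 + t*3)/3 = -(1 + 3*t)/3 = -1/3 - t)
(-149 + 147)*(J(D)/(-44)) = (-149 + 147)*((-1/3 - 1*8)/(-44)) = -2*(-1/3 - 8)*(-1)/44 = -(-50)*(-1)/(3*44) = -2*25/132 = -25/66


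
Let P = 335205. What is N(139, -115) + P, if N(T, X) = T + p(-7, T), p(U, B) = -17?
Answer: 335327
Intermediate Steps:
N(T, X) = -17 + T (N(T, X) = T - 17 = -17 + T)
N(139, -115) + P = (-17 + 139) + 335205 = 122 + 335205 = 335327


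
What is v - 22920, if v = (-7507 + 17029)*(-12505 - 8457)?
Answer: -199623084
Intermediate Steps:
v = -199600164 (v = 9522*(-20962) = -199600164)
v - 22920 = -199600164 - 22920 = -199623084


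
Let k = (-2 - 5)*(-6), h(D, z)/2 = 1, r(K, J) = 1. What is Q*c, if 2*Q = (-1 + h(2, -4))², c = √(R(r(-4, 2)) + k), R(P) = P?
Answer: √43/2 ≈ 3.2787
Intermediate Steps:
h(D, z) = 2 (h(D, z) = 2*1 = 2)
k = 42 (k = -7*(-6) = 42)
c = √43 (c = √(1 + 42) = √43 ≈ 6.5574)
Q = ½ (Q = (-1 + 2)²/2 = (½)*1² = (½)*1 = ½ ≈ 0.50000)
Q*c = √43/2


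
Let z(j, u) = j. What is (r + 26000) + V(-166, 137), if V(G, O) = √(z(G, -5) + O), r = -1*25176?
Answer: 824 + I*√29 ≈ 824.0 + 5.3852*I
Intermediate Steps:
r = -25176
V(G, O) = √(G + O)
(r + 26000) + V(-166, 137) = (-25176 + 26000) + √(-166 + 137) = 824 + √(-29) = 824 + I*√29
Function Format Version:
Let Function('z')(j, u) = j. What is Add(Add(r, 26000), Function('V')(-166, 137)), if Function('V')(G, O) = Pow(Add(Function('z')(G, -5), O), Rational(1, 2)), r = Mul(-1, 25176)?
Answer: Add(824, Mul(I, Pow(29, Rational(1, 2)))) ≈ Add(824.00, Mul(5.3852, I))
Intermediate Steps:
r = -25176
Function('V')(G, O) = Pow(Add(G, O), Rational(1, 2))
Add(Add(r, 26000), Function('V')(-166, 137)) = Add(Add(-25176, 26000), Pow(Add(-166, 137), Rational(1, 2))) = Add(824, Pow(-29, Rational(1, 2))) = Add(824, Mul(I, Pow(29, Rational(1, 2))))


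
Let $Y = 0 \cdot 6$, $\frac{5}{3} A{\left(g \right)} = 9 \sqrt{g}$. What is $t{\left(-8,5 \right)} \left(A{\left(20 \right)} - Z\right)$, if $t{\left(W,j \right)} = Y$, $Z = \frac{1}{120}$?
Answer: $0$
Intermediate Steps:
$A{\left(g \right)} = \frac{27 \sqrt{g}}{5}$ ($A{\left(g \right)} = \frac{3 \cdot 9 \sqrt{g}}{5} = \frac{27 \sqrt{g}}{5}$)
$Z = \frac{1}{120} \approx 0.0083333$
$Y = 0$
$t{\left(W,j \right)} = 0$
$t{\left(-8,5 \right)} \left(A{\left(20 \right)} - Z\right) = 0 \left(\frac{27 \sqrt{20}}{5} - \frac{1}{120}\right) = 0 \left(\frac{27 \cdot 2 \sqrt{5}}{5} - \frac{1}{120}\right) = 0 \left(\frac{54 \sqrt{5}}{5} - \frac{1}{120}\right) = 0 \left(- \frac{1}{120} + \frac{54 \sqrt{5}}{5}\right) = 0$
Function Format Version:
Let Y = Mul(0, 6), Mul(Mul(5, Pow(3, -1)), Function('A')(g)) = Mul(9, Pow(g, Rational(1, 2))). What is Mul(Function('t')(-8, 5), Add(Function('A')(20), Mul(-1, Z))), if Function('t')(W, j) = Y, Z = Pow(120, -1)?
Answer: 0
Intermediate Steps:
Function('A')(g) = Mul(Rational(27, 5), Pow(g, Rational(1, 2))) (Function('A')(g) = Mul(Rational(3, 5), Mul(9, Pow(g, Rational(1, 2)))) = Mul(Rational(27, 5), Pow(g, Rational(1, 2))))
Z = Rational(1, 120) ≈ 0.0083333
Y = 0
Function('t')(W, j) = 0
Mul(Function('t')(-8, 5), Add(Function('A')(20), Mul(-1, Z))) = Mul(0, Add(Mul(Rational(27, 5), Pow(20, Rational(1, 2))), Mul(-1, Rational(1, 120)))) = Mul(0, Add(Mul(Rational(27, 5), Mul(2, Pow(5, Rational(1, 2)))), Rational(-1, 120))) = Mul(0, Add(Mul(Rational(54, 5), Pow(5, Rational(1, 2))), Rational(-1, 120))) = Mul(0, Add(Rational(-1, 120), Mul(Rational(54, 5), Pow(5, Rational(1, 2))))) = 0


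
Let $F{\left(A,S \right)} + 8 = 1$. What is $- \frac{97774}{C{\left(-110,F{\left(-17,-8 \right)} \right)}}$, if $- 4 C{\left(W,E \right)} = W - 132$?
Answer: $- \frac{195548}{121} \approx -1616.1$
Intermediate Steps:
$F{\left(A,S \right)} = -7$ ($F{\left(A,S \right)} = -8 + 1 = -7$)
$C{\left(W,E \right)} = 33 - \frac{W}{4}$ ($C{\left(W,E \right)} = - \frac{W - 132}{4} = - \frac{-132 + W}{4} = 33 - \frac{W}{4}$)
$- \frac{97774}{C{\left(-110,F{\left(-17,-8 \right)} \right)}} = - \frac{97774}{33 - - \frac{55}{2}} = - \frac{97774}{33 + \frac{55}{2}} = - \frac{97774}{\frac{121}{2}} = \left(-97774\right) \frac{2}{121} = - \frac{195548}{121}$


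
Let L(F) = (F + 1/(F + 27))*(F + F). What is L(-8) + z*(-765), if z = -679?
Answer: 9871681/19 ≈ 5.1956e+5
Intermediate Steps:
L(F) = 2*F*(F + 1/(27 + F)) (L(F) = (F + 1/(27 + F))*(2*F) = 2*F*(F + 1/(27 + F)))
L(-8) + z*(-765) = 2*(-8)*(1 + (-8)**2 + 27*(-8))/(27 - 8) - 679*(-765) = 2*(-8)*(1 + 64 - 216)/19 + 519435 = 2*(-8)*(1/19)*(-151) + 519435 = 2416/19 + 519435 = 9871681/19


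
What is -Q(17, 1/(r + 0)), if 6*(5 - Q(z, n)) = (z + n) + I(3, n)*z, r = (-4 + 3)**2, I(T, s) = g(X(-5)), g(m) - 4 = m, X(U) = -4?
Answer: -2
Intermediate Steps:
g(m) = 4 + m
I(T, s) = 0 (I(T, s) = 4 - 4 = 0)
r = 1 (r = (-1)**2 = 1)
Q(z, n) = 5 - n/6 - z/6 (Q(z, n) = 5 - ((z + n) + 0*z)/6 = 5 - ((n + z) + 0)/6 = 5 - (n + z)/6 = 5 + (-n/6 - z/6) = 5 - n/6 - z/6)
-Q(17, 1/(r + 0)) = -(5 - 1/(6*(1 + 0)) - 1/6*17) = -(5 - 1/(6*1) - 17/6) = -(5 - 1/6 - 17/6) = -1*2 = -2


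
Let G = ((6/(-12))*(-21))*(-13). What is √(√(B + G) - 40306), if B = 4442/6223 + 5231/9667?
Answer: √(-243007999920705544 + 2455418*I*√815403058709798)/2455418 ≈ 0.028963 + 200.76*I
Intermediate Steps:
G = -273/2 (G = ((6*(-1/12))*(-21))*(-13) = -½*(-21)*(-13) = (21/2)*(-13) = -273/2 ≈ -136.50)
B = 10784761/8593963 (B = 4442*(1/6223) + 5231*(1/9667) = 4442/6223 + 5231/9667 = 10784761/8593963 ≈ 1.2549)
√(√(B + G) - 40306) = √(√(10784761/8593963 - 273/2) - 40306) = √(√(-2324582377/17187926) - 40306) = √(I*√815403058709798/2455418 - 40306) = √(-40306 + I*√815403058709798/2455418)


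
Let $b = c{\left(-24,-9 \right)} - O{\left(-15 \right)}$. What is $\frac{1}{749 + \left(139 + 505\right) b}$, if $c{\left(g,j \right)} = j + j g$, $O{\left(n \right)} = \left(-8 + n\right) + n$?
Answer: $\frac{1}{158529} \approx 6.308 \cdot 10^{-6}$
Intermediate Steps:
$O{\left(n \right)} = -8 + 2 n$
$c{\left(g,j \right)} = j + g j$
$b = 245$ ($b = - 9 \left(1 - 24\right) - \left(-8 + 2 \left(-15\right)\right) = \left(-9\right) \left(-23\right) - \left(-8 - 30\right) = 207 - -38 = 207 + 38 = 245$)
$\frac{1}{749 + \left(139 + 505\right) b} = \frac{1}{749 + \left(139 + 505\right) 245} = \frac{1}{749 + 644 \cdot 245} = \frac{1}{749 + 157780} = \frac{1}{158529}$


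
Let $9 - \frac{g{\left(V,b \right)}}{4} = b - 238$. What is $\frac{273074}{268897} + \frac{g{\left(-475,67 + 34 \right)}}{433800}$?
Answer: $\frac{14827067131}{14580939825} \approx 1.0169$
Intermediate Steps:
$g{\left(V,b \right)} = 988 - 4 b$ ($g{\left(V,b \right)} = 36 - 4 \left(b - 238\right) = 36 - 4 \left(-238 + b\right) = 36 - \left(-952 + 4 b\right) = 988 - 4 b$)
$\frac{273074}{268897} + \frac{g{\left(-475,67 + 34 \right)}}{433800} = \frac{273074}{268897} + \frac{988 - 4 \left(67 + 34\right)}{433800} = 273074 \cdot \frac{1}{268897} + \left(988 - 404\right) \frac{1}{433800} = \frac{273074}{268897} + \left(988 - 404\right) \frac{1}{433800} = \frac{273074}{268897} + 584 \cdot \frac{1}{433800} = \frac{273074}{268897} + \frac{73}{54225} = \frac{14827067131}{14580939825}$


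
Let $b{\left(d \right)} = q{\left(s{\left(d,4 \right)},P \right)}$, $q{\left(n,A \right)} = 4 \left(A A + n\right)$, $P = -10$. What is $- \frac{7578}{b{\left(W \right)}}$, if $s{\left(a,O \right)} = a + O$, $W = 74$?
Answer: $- \frac{3789}{356} \approx -10.643$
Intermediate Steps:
$s{\left(a,O \right)} = O + a$
$q{\left(n,A \right)} = 4 n + 4 A^{2}$ ($q{\left(n,A \right)} = 4 \left(A^{2} + n\right) = 4 \left(n + A^{2}\right) = 4 n + 4 A^{2}$)
$b{\left(d \right)} = 416 + 4 d$ ($b{\left(d \right)} = 4 \left(4 + d\right) + 4 \left(-10\right)^{2} = \left(16 + 4 d\right) + 4 \cdot 100 = \left(16 + 4 d\right) + 400 = 416 + 4 d$)
$- \frac{7578}{b{\left(W \right)}} = - \frac{7578}{416 + 4 \cdot 74} = - \frac{7578}{416 + 296} = - \frac{7578}{712} = \left(-7578\right) \frac{1}{712} = - \frac{3789}{356}$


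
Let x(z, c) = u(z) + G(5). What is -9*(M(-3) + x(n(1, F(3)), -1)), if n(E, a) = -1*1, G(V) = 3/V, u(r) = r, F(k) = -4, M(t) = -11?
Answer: 513/5 ≈ 102.60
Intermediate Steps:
n(E, a) = -1
x(z, c) = ⅗ + z (x(z, c) = z + 3/5 = z + 3*(⅕) = z + ⅗ = ⅗ + z)
-9*(M(-3) + x(n(1, F(3)), -1)) = -9*(-11 + (⅗ - 1)) = -9*(-11 - ⅖) = -9*(-57/5) = 513/5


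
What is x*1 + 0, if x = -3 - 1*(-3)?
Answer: 0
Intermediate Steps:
x = 0 (x = -3 + 3 = 0)
x*1 + 0 = 0*1 + 0 = 0 + 0 = 0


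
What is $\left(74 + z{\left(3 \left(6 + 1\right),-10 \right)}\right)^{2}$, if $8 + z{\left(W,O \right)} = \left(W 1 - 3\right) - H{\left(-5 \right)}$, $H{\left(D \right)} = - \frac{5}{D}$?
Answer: $6889$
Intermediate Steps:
$z{\left(W,O \right)} = -12 + W$ ($z{\left(W,O \right)} = -8 - \left(3 + 1 - W 1\right) = -8 - \left(3 + 1 - W\right) = -8 + \left(\left(-3 + W\right) - 1\right) = -8 + \left(-4 + W\right) = -12 + W$)
$\left(74 + z{\left(3 \left(6 + 1\right),-10 \right)}\right)^{2} = \left(74 - \left(12 - 3 \left(6 + 1\right)\right)\right)^{2} = \left(74 + \left(-12 + 3 \cdot 7\right)\right)^{2} = \left(74 + \left(-12 + 21\right)\right)^{2} = \left(74 + 9\right)^{2} = 83^{2} = 6889$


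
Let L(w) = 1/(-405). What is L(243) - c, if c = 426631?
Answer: -172785556/405 ≈ -4.2663e+5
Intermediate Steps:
L(w) = -1/405
L(243) - c = -1/405 - 1*426631 = -1/405 - 426631 = -172785556/405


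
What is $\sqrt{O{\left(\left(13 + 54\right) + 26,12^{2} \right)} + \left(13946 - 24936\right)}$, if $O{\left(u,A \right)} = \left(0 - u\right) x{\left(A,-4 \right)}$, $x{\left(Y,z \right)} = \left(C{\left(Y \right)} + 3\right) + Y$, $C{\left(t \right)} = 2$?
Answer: $i \sqrt{24847} \approx 157.63 i$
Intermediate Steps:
$x{\left(Y,z \right)} = 5 + Y$ ($x{\left(Y,z \right)} = \left(2 + 3\right) + Y = 5 + Y$)
$O{\left(u,A \right)} = - u \left(5 + A\right)$ ($O{\left(u,A \right)} = \left(0 - u\right) \left(5 + A\right) = - u \left(5 + A\right)$)
$\sqrt{O{\left(\left(13 + 54\right) + 26,12^{2} \right)} + \left(13946 - 24936\right)} = \sqrt{- \left(\left(13 + 54\right) + 26\right) \left(5 + 12^{2}\right) + \left(13946 - 24936\right)} = \sqrt{- \left(67 + 26\right) \left(5 + 144\right) - 10990} = \sqrt{\left(-1\right) 93 \cdot 149 - 10990} = \sqrt{-13857 - 10990} = \sqrt{-24847} = i \sqrt{24847}$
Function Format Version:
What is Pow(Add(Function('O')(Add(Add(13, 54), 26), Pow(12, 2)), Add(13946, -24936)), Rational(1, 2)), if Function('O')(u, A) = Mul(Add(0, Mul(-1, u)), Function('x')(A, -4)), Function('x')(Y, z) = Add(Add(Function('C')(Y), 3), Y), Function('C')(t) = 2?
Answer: Mul(I, Pow(24847, Rational(1, 2))) ≈ Mul(157.63, I)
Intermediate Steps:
Function('x')(Y, z) = Add(5, Y) (Function('x')(Y, z) = Add(Add(2, 3), Y) = Add(5, Y))
Function('O')(u, A) = Mul(-1, u, Add(5, A)) (Function('O')(u, A) = Mul(Add(0, Mul(-1, u)), Add(5, A)) = Mul(Mul(-1, u), Add(5, A)) = Mul(-1, u, Add(5, A)))
Pow(Add(Function('O')(Add(Add(13, 54), 26), Pow(12, 2)), Add(13946, -24936)), Rational(1, 2)) = Pow(Add(Mul(-1, Add(Add(13, 54), 26), Add(5, Pow(12, 2))), Add(13946, -24936)), Rational(1, 2)) = Pow(Add(Mul(-1, Add(67, 26), Add(5, 144)), -10990), Rational(1, 2)) = Pow(Add(Mul(-1, 93, 149), -10990), Rational(1, 2)) = Pow(Add(-13857, -10990), Rational(1, 2)) = Pow(-24847, Rational(1, 2)) = Mul(I, Pow(24847, Rational(1, 2)))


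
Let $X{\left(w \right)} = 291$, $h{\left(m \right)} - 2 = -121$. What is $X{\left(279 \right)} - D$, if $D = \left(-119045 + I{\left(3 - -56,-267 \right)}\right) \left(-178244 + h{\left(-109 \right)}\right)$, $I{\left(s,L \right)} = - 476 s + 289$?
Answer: $-26190822629$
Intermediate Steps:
$h{\left(m \right)} = -119$ ($h{\left(m \right)} = 2 - 121 = -119$)
$I{\left(s,L \right)} = 289 - 476 s$
$D = 26190822920$ ($D = \left(-119045 + \left(289 - 476 \left(3 - -56\right)\right)\right) \left(-178244 - 119\right) = \left(-119045 + \left(289 - 476 \left(3 + 56\right)\right)\right) \left(-178363\right) = \left(-119045 + \left(289 - 28084\right)\right) \left(-178363\right) = \left(-119045 - 27795\right) \left(-178363\right) = \left(-146840\right) \left(-178363\right) = 26190822920$)
$X{\left(279 \right)} - D = 291 - 26190822920 = -26190822629$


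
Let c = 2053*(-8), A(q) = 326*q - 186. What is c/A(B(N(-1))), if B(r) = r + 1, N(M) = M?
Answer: 8212/93 ≈ 88.301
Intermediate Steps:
B(r) = 1 + r
A(q) = -186 + 326*q
c = -16424
c/A(B(N(-1))) = -16424/(-186 + 326*(1 - 1)) = -16424/(-186 + 326*0) = -16424/(-186 + 0) = -16424/(-186) = -16424*(-1/186) = 8212/93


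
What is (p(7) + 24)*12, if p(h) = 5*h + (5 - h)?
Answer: 684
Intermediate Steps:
p(h) = 5 + 4*h
(p(7) + 24)*12 = ((5 + 4*7) + 24)*12 = ((5 + 28) + 24)*12 = (33 + 24)*12 = 57*12 = 684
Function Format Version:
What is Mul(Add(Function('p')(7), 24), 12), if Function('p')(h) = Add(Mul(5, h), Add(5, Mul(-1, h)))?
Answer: 684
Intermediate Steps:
Function('p')(h) = Add(5, Mul(4, h))
Mul(Add(Function('p')(7), 24), 12) = Mul(Add(Add(5, Mul(4, 7)), 24), 12) = Mul(Add(Add(5, 28), 24), 12) = Mul(Add(33, 24), 12) = Mul(57, 12) = 684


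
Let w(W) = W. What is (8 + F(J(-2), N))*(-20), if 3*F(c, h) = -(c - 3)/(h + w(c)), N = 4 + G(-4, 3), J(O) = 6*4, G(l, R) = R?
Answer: -4820/31 ≈ -155.48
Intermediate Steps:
J(O) = 24
N = 7 (N = 4 + 3 = 7)
F(c, h) = -(-3 + c)/(3*(c + h)) (F(c, h) = (-(c - 3)/(h + c))/3 = (-(-3 + c)/(c + h))/3 = -(-3 + c)/(3*(c + h)))
(8 + F(J(-2), N))*(-20) = (8 + (1 - 1/3*24)/(24 + 7))*(-20) = (8 + (1 - 8)/31)*(-20) = (8 + (1/31)*(-7))*(-20) = (8 - 7/31)*(-20) = (241/31)*(-20) = -4820/31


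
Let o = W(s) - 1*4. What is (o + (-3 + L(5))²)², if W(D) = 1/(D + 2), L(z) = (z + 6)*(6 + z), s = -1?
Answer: 193794241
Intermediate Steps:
L(z) = (6 + z)² (L(z) = (6 + z)*(6 + z) = (6 + z)²)
W(D) = 1/(2 + D)
o = -3 (o = 1/(2 - 1) - 1*4 = 1/1 - 4 = 1 - 4 = -3)
(o + (-3 + L(5))²)² = (-3 + (-3 + (6 + 5)²)²)² = (-3 + (-3 + 11²)²)² = (-3 + (-3 + 121)²)² = (-3 + 118²)² = (-3 + 13924)² = 13921² = 193794241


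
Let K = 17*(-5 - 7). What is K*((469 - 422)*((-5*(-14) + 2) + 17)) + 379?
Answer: -852953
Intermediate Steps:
K = -204 (K = 17*(-12) = -204)
K*((469 - 422)*((-5*(-14) + 2) + 17)) + 379 = -204*(469 - 422)*((-5*(-14) + 2) + 17) + 379 = -9588*((70 + 2) + 17) + 379 = -9588*(72 + 17) + 379 = -9588*89 + 379 = -204*4183 + 379 = -853332 + 379 = -852953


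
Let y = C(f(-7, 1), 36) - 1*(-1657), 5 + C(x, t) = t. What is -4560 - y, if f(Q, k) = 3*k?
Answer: -6248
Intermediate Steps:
C(x, t) = -5 + t
y = 1688 (y = (-5 + 36) - 1*(-1657) = 31 + 1657 = 1688)
-4560 - y = -4560 - 1*1688 = -4560 - 1688 = -6248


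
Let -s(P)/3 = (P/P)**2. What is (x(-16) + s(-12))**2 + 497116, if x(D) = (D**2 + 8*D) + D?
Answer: 508997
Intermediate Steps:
s(P) = -3 (s(P) = -3*(P/P)**2 = -3*1**2 = -3*1 = -3)
x(D) = D**2 + 9*D
(x(-16) + s(-12))**2 + 497116 = (-16*(9 - 16) - 3)**2 + 497116 = (-16*(-7) - 3)**2 + 497116 = (112 - 3)**2 + 497116 = 109**2 + 497116 = 11881 + 497116 = 508997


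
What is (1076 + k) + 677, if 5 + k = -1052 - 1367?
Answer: -671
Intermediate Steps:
k = -2424 (k = -5 + (-1052 - 1367) = -5 - 2419 = -2424)
(1076 + k) + 677 = (1076 - 2424) + 677 = -1348 + 677 = -671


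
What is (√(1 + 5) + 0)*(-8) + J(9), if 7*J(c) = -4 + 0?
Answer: -4/7 - 8*√6 ≈ -20.167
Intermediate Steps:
J(c) = -4/7 (J(c) = (-4 + 0)/7 = (⅐)*(-4) = -4/7)
(√(1 + 5) + 0)*(-8) + J(9) = (√(1 + 5) + 0)*(-8) - 4/7 = (√6 + 0)*(-8) - 4/7 = √6*(-8) - 4/7 = -8*√6 - 4/7 = -4/7 - 8*√6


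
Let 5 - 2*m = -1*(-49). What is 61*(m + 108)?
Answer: 5246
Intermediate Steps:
m = -22 (m = 5/2 - (-1)*(-49)/2 = 5/2 - ½*49 = 5/2 - 49/2 = -22)
61*(m + 108) = 61*(-22 + 108) = 61*86 = 5246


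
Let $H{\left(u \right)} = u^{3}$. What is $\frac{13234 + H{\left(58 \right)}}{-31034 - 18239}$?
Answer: $- \frac{208346}{49273} \approx -4.2284$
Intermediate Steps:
$\frac{13234 + H{\left(58 \right)}}{-31034 - 18239} = \frac{13234 + 58^{3}}{-31034 - 18239} = \frac{13234 + 195112}{-49273} = 208346 \left(- \frac{1}{49273}\right) = - \frac{208346}{49273}$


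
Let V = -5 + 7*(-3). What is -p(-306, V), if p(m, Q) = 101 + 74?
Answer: -175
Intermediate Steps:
V = -26 (V = -5 - 21 = -26)
p(m, Q) = 175
-p(-306, V) = -1*175 = -175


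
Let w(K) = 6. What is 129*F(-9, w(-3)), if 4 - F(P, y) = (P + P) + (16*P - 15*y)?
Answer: 33024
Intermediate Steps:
F(P, y) = 4 - 18*P + 15*y (F(P, y) = 4 - ((P + P) + (16*P - 15*y)) = 4 - (2*P + (-15*y + 16*P)) = 4 - (-15*y + 18*P) = 4 + (-18*P + 15*y) = 4 - 18*P + 15*y)
129*F(-9, w(-3)) = 129*(4 - 18*(-9) + 15*6) = 129*(4 + 162 + 90) = 129*256 = 33024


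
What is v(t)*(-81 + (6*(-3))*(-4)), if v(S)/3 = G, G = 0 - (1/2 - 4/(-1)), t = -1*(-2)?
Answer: 243/2 ≈ 121.50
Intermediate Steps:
t = 2
G = -9/2 (G = 0 - (1*(½) - 4*(-1)) = 0 - (½ + 4) = 0 - 1*9/2 = 0 - 9/2 = -9/2 ≈ -4.5000)
v(S) = -27/2 (v(S) = 3*(-9/2) = -27/2)
v(t)*(-81 + (6*(-3))*(-4)) = -27*(-81 + (6*(-3))*(-4))/2 = -27*(-81 - 18*(-4))/2 = -27*(-81 + 72)/2 = -27/2*(-9) = 243/2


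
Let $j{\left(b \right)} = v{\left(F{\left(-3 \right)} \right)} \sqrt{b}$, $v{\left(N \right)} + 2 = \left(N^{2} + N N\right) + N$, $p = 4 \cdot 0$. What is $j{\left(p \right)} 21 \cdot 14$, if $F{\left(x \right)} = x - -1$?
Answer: $0$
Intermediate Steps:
$p = 0$
$F{\left(x \right)} = 1 + x$ ($F{\left(x \right)} = x + 1 = 1 + x$)
$v{\left(N \right)} = -2 + N + 2 N^{2}$ ($v{\left(N \right)} = -2 + \left(\left(N^{2} + N N\right) + N\right) = -2 + \left(\left(N^{2} + N^{2}\right) + N\right) = -2 + \left(2 N^{2} + N\right) = -2 + \left(N + 2 N^{2}\right) = -2 + N + 2 N^{2}$)
$j{\left(b \right)} = 4 \sqrt{b}$ ($j{\left(b \right)} = \left(-2 + \left(1 - 3\right) + 2 \left(1 - 3\right)^{2}\right) \sqrt{b} = \left(-2 - 2 + 2 \left(-2\right)^{2}\right) \sqrt{b} = \left(-2 - 2 + 2 \cdot 4\right) \sqrt{b} = \left(-2 - 2 + 8\right) \sqrt{b} = 4 \sqrt{b}$)
$j{\left(p \right)} 21 \cdot 14 = 4 \sqrt{0} \cdot 21 \cdot 14 = 4 \cdot 0 \cdot 21 \cdot 14 = 0 \cdot 21 \cdot 14 = 0 \cdot 14 = 0$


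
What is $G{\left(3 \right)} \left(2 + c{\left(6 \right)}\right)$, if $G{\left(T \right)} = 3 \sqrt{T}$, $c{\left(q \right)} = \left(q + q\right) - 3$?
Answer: $33 \sqrt{3} \approx 57.158$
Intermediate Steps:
$c{\left(q \right)} = -3 + 2 q$ ($c{\left(q \right)} = 2 q - 3 = -3 + 2 q$)
$G{\left(3 \right)} \left(2 + c{\left(6 \right)}\right) = 3 \sqrt{3} \left(2 + \left(-3 + 2 \cdot 6\right)\right) = 3 \sqrt{3} \left(2 + \left(-3 + 12\right)\right) = 3 \sqrt{3} \left(2 + 9\right) = 3 \sqrt{3} \cdot 11 = 33 \sqrt{3}$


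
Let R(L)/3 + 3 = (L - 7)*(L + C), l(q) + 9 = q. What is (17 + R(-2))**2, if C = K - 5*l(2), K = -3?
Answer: 643204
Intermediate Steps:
l(q) = -9 + q
C = 32 (C = -3 - 5*(-9 + 2) = -3 - 5*(-7) = -3 + 35 = 32)
R(L) = -9 + 3*(-7 + L)*(32 + L) (R(L) = -9 + 3*((L - 7)*(L + 32)) = -9 + 3*((-7 + L)*(32 + L)) = -9 + 3*(-7 + L)*(32 + L))
(17 + R(-2))**2 = (17 + (-681 + 3*(-2)**2 + 75*(-2)))**2 = (17 + (-681 + 3*4 - 150))**2 = (17 + (-681 + 12 - 150))**2 = (17 - 819)**2 = (-802)**2 = 643204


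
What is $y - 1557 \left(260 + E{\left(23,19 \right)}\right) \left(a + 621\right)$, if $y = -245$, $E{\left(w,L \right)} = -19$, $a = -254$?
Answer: $-137712224$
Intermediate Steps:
$y - 1557 \left(260 + E{\left(23,19 \right)}\right) \left(a + 621\right) = -245 - 1557 \left(260 - 19\right) \left(-254 + 621\right) = -245 - 1557 \cdot 241 \cdot 367 = -245 - 137711979 = -137712224$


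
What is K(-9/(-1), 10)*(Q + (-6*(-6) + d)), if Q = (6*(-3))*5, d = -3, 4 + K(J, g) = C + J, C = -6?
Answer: 57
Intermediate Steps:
K(J, g) = -10 + J (K(J, g) = -4 + (-6 + J) = -10 + J)
Q = -90 (Q = -18*5 = -90)
K(-9/(-1), 10)*(Q + (-6*(-6) + d)) = (-10 - 9/(-1))*(-90 + (-6*(-6) - 3)) = (-10 - 9*(-1))*(-90 + (36 - 3)) = (-10 + 9)*(-90 + 33) = -1*(-57) = 57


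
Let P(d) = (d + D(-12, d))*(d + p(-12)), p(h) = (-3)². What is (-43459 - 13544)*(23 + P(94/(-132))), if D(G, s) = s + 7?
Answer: -1432124371/363 ≈ -3.9452e+6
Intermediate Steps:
p(h) = 9
D(G, s) = 7 + s
P(d) = (7 + 2*d)*(9 + d) (P(d) = (d + (7 + d))*(d + 9) = (7 + 2*d)*(9 + d))
(-43459 - 13544)*(23 + P(94/(-132))) = (-43459 - 13544)*(23 + (63 + 2*(94/(-132))² + 25*(94/(-132)))) = -57003*(23 + (63 + 2*(94*(-1/132))² + 25*(94*(-1/132)))) = -57003*(23 + (63 + 2*(-47/66)² + 25*(-47/66))) = -57003*(23 + (63 + 2*(2209/4356) - 1175/66)) = -57003*(23 + (63 + 2209/2178 - 1175/66)) = -57003*(23 + 50324/1089) = -57003*75371/1089 = -1432124371/363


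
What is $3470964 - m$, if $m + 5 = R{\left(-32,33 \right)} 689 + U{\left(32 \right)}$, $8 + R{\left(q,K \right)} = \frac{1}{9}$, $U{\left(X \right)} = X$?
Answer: $\frac{31287352}{9} \approx 3.4764 \cdot 10^{6}$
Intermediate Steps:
$R{\left(q,K \right)} = - \frac{71}{9}$ ($R{\left(q,K \right)} = -8 + \frac{1}{9} = - \frac{71}{9}$)
$m = - \frac{48676}{9}$ ($m = -5 + \left(\left(- \frac{71}{9}\right) 689 + 32\right) = -5 + \left(- \frac{48919}{9} + 32\right) = -5 - \frac{48631}{9} = - \frac{48676}{9} \approx -5408.4$)
$3470964 - m = 3470964 - - \frac{48676}{9} = 3470964 + \frac{48676}{9} = \frac{31287352}{9}$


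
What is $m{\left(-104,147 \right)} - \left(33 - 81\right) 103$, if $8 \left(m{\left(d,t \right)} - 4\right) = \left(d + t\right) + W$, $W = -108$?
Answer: $\frac{39519}{8} \approx 4939.9$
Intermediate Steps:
$m{\left(d,t \right)} = - \frac{19}{2} + \frac{d}{8} + \frac{t}{8}$ ($m{\left(d,t \right)} = 4 + \frac{\left(d + t\right) - 108}{8} = 4 + \frac{-108 + d + t}{8} = 4 + \left(- \frac{27}{2} + \frac{d}{8} + \frac{t}{8}\right) = - \frac{19}{2} + \frac{d}{8} + \frac{t}{8}$)
$m{\left(-104,147 \right)} - \left(33 - 81\right) 103 = \left(- \frac{19}{2} + \frac{1}{8} \left(-104\right) + \frac{1}{8} \cdot 147\right) - \left(33 - 81\right) 103 = \left(- \frac{19}{2} - 13 + \frac{147}{8}\right) - \left(-48\right) 103 = - \frac{33}{8} - -4944 = - \frac{33}{8} + 4944 = \frac{39519}{8}$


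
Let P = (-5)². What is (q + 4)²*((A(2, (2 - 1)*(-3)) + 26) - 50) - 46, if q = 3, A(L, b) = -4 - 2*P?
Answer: -3868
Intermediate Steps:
P = 25
A(L, b) = -54 (A(L, b) = -4 - 2*25 = -4 - 50 = -54)
(q + 4)²*((A(2, (2 - 1)*(-3)) + 26) - 50) - 46 = (3 + 4)²*((-54 + 26) - 50) - 46 = 7²*(-28 - 50) - 46 = 49*(-78) - 46 = -3822 - 46 = -3868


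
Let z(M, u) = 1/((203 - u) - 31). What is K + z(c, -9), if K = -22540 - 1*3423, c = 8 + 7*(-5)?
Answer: -4699302/181 ≈ -25963.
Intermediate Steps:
c = -27 (c = 8 - 35 = -27)
K = -25963 (K = -22540 - 3423 = -25963)
z(M, u) = 1/(172 - u)
K + z(c, -9) = -25963 - 1/(-172 - 9) = -25963 - 1/(-181) = -25963 - 1*(-1/181) = -25963 + 1/181 = -4699302/181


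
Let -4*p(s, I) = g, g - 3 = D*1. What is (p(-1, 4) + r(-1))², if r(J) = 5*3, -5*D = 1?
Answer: 20449/100 ≈ 204.49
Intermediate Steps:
D = -⅕ (D = -⅕*1 = -⅕ ≈ -0.20000)
g = 14/5 (g = 3 - ⅕*1 = 3 - ⅕ = 14/5 ≈ 2.8000)
p(s, I) = -7/10 (p(s, I) = -¼*14/5 = -7/10)
r(J) = 15
(p(-1, 4) + r(-1))² = (-7/10 + 15)² = (143/10)² = 20449/100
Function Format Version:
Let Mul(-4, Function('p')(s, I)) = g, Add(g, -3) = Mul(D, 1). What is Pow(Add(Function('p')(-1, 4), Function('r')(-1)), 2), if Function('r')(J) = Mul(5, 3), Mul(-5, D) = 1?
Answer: Rational(20449, 100) ≈ 204.49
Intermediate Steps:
D = Rational(-1, 5) (D = Mul(Rational(-1, 5), 1) = Rational(-1, 5) ≈ -0.20000)
g = Rational(14, 5) (g = Add(3, Mul(Rational(-1, 5), 1)) = Add(3, Rational(-1, 5)) = Rational(14, 5) ≈ 2.8000)
Function('p')(s, I) = Rational(-7, 10) (Function('p')(s, I) = Mul(Rational(-1, 4), Rational(14, 5)) = Rational(-7, 10))
Function('r')(J) = 15
Pow(Add(Function('p')(-1, 4), Function('r')(-1)), 2) = Pow(Add(Rational(-7, 10), 15), 2) = Pow(Rational(143, 10), 2) = Rational(20449, 100)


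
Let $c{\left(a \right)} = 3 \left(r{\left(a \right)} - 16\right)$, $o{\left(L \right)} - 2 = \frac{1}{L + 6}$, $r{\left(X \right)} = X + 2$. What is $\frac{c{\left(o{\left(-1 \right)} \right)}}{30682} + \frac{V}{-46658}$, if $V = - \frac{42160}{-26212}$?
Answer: $- \frac{27867334549}{23452544085170} \approx -0.0011882$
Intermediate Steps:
$r{\left(X \right)} = 2 + X$
$V = \frac{10540}{6553}$ ($V = \left(-42160\right) \left(- \frac{1}{26212}\right) = \frac{10540}{6553} \approx 1.6084$)
$o{\left(L \right)} = 2 + \frac{1}{6 + L}$ ($o{\left(L \right)} = 2 + \frac{1}{L + 6} = 2 + \frac{1}{6 + L}$)
$c{\left(a \right)} = -42 + 3 a$ ($c{\left(a \right)} = 3 \left(\left(2 + a\right) - 16\right) = 3 \left(-14 + a\right) = -42 + 3 a$)
$\frac{c{\left(o{\left(-1 \right)} \right)}}{30682} + \frac{V}{-46658} = \frac{-42 + 3 \frac{13 + 2 \left(-1\right)}{6 - 1}}{30682} + \frac{10540}{6553 \left(-46658\right)} = \left(-42 + 3 \frac{13 - 2}{5}\right) \frac{1}{30682} + \frac{10540}{6553} \left(- \frac{1}{46658}\right) = \left(-42 + 3 \cdot \frac{1}{5} \cdot 11\right) \frac{1}{30682} - \frac{5270}{152874937} = \left(-42 + 3 \cdot \frac{11}{5}\right) \frac{1}{30682} - \frac{5270}{152874937} = \left(-42 + \frac{33}{5}\right) \frac{1}{30682} - \frac{5270}{152874937} = \left(- \frac{177}{5}\right) \frac{1}{30682} - \frac{5270}{152874937} = - \frac{177}{153410} - \frac{5270}{152874937} = - \frac{27867334549}{23452544085170}$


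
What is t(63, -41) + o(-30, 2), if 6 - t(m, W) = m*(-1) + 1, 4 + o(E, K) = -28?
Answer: 36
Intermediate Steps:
o(E, K) = -32 (o(E, K) = -4 - 28 = -32)
t(m, W) = 5 + m (t(m, W) = 6 - (m*(-1) + 1) = 6 - (-m + 1) = 6 - (1 - m) = 6 + (-1 + m) = 5 + m)
t(63, -41) + o(-30, 2) = (5 + 63) - 32 = 68 - 32 = 36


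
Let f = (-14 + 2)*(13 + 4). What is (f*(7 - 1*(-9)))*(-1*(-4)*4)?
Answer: -52224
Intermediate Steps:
f = -204 (f = -12*17 = -204)
(f*(7 - 1*(-9)))*(-1*(-4)*4) = (-204*(7 - 1*(-9)))*(-1*(-4)*4) = (-204*(7 + 9))*(4*4) = -204*16*16 = -3264*16 = -52224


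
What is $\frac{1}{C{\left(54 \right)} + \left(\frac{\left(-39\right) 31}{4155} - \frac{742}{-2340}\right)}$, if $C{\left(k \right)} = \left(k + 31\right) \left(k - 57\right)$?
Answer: $- \frac{64818}{16526897} \approx -0.003922$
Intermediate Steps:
$C{\left(k \right)} = \left(-57 + k\right) \left(31 + k\right)$ ($C{\left(k \right)} = \left(31 + k\right) \left(-57 + k\right) = \left(-57 + k\right) \left(31 + k\right)$)
$\frac{1}{C{\left(54 \right)} + \left(\frac{\left(-39\right) 31}{4155} - \frac{742}{-2340}\right)} = \frac{1}{\left(-1767 + 54^{2} - 1404\right) + \left(\frac{\left(-39\right) 31}{4155} - \frac{742}{-2340}\right)} = \frac{1}{\left(-1767 + 2916 - 1404\right) - - \frac{1693}{64818}} = \frac{1}{-255 + \left(- \frac{403}{1385} + \frac{371}{1170}\right)} = \frac{1}{-255 + \frac{1693}{64818}} = \frac{1}{- \frac{16526897}{64818}} = - \frac{64818}{16526897}$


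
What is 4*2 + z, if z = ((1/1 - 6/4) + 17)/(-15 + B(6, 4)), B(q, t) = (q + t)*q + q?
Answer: 283/34 ≈ 8.3235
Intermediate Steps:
B(q, t) = q + q*(q + t) (B(q, t) = q*(q + t) + q = q + q*(q + t))
z = 11/34 (z = ((1/1 - 6/4) + 17)/(-15 + 6*(1 + 6 + 4)) = ((1*1 - 6*¼) + 17)/(-15 + 6*11) = ((1 - 3/2) + 17)/(-15 + 66) = (-½ + 17)/51 = (33/2)*(1/51) = 11/34 ≈ 0.32353)
4*2 + z = 4*2 + 11/34 = 8 + 11/34 = 283/34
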